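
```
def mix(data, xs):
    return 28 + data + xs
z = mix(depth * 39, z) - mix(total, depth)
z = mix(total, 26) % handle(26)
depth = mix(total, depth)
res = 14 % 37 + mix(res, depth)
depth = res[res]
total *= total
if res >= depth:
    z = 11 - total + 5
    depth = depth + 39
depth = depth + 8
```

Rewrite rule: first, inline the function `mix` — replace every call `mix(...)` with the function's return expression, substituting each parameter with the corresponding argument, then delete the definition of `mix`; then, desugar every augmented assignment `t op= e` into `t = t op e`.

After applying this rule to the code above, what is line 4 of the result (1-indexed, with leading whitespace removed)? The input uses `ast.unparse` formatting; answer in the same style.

Transformed code:
z = 28 + depth * 39 + z - (28 + total + depth)
z = (28 + total + 26) % handle(26)
depth = 28 + total + depth
res = 14 % 37 + (28 + res + depth)
depth = res[res]
total = total * total
if res >= depth:
    z = 11 - total + 5
    depth = depth + 39
depth = depth + 8

res = 14 % 37 + (28 + res + depth)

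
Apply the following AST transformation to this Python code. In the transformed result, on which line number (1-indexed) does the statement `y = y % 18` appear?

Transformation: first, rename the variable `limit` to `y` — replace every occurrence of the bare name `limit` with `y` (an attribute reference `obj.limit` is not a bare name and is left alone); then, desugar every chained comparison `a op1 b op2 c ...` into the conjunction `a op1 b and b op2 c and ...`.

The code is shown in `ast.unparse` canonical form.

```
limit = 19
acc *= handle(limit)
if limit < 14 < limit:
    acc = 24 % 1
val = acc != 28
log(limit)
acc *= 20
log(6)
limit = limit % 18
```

9

Transformed code:
y = 19
acc *= handle(y)
if y < 14 and 14 < y:
    acc = 24 % 1
val = acc != 28
log(y)
acc *= 20
log(6)
y = y % 18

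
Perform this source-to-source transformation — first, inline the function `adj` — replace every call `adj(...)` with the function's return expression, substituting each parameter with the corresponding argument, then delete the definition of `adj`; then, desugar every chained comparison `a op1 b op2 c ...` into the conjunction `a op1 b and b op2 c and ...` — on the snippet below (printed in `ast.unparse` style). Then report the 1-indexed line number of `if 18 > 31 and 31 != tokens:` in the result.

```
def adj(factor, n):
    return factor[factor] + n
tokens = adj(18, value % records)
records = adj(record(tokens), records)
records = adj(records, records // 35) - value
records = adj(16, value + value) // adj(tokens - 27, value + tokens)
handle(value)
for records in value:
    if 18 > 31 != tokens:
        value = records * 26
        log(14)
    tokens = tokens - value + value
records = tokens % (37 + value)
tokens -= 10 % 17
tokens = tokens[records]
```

7

Transformed code:
tokens = 18[18] + value % records
records = record(tokens)[record(tokens)] + records
records = records[records] + records // 35 - value
records = (16[16] + (value + value)) // ((tokens - 27)[tokens - 27] + (value + tokens))
handle(value)
for records in value:
    if 18 > 31 and 31 != tokens:
        value = records * 26
        log(14)
    tokens = tokens - value + value
records = tokens % (37 + value)
tokens -= 10 % 17
tokens = tokens[records]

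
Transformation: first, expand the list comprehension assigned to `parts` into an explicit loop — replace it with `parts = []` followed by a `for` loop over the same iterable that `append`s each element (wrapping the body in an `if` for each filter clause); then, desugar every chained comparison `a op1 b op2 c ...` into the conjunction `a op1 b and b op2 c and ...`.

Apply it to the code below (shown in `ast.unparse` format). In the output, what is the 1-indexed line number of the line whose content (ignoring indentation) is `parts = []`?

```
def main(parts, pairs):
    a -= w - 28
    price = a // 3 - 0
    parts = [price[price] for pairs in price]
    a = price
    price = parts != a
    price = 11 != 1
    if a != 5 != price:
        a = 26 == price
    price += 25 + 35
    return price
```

Transformed code:
def main(parts, pairs):
    a -= w - 28
    price = a // 3 - 0
    parts = []
    for pairs in price:
        parts.append(price[price])
    a = price
    price = parts != a
    price = 11 != 1
    if a != 5 and 5 != price:
        a = 26 == price
    price += 25 + 35
    return price

4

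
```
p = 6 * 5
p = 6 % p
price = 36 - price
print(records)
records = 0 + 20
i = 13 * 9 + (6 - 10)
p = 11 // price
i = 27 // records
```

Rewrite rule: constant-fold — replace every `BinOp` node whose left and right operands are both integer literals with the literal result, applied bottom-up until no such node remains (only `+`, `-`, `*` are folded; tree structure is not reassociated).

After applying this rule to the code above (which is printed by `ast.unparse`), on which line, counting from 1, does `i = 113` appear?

Transformed code:
p = 30
p = 6 % p
price = 36 - price
print(records)
records = 20
i = 113
p = 11 // price
i = 27 // records

6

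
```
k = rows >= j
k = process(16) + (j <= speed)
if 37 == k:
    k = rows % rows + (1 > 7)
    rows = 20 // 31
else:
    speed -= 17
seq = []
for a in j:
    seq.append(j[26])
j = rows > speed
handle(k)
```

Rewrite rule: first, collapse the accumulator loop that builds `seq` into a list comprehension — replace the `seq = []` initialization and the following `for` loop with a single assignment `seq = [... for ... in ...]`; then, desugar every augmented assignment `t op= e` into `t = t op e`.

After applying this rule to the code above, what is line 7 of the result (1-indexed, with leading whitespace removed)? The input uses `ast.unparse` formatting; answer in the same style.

Transformed code:
k = rows >= j
k = process(16) + (j <= speed)
if 37 == k:
    k = rows % rows + (1 > 7)
    rows = 20 // 31
else:
    speed = speed - 17
seq = [j[26] for a in j]
j = rows > speed
handle(k)

speed = speed - 17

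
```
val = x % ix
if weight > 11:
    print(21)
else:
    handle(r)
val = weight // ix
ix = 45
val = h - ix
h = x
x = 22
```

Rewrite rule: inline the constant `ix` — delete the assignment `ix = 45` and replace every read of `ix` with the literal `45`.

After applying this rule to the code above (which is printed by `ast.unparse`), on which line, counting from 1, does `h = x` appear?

8

Transformed code:
val = x % 45
if weight > 11:
    print(21)
else:
    handle(r)
val = weight // 45
val = h - 45
h = x
x = 22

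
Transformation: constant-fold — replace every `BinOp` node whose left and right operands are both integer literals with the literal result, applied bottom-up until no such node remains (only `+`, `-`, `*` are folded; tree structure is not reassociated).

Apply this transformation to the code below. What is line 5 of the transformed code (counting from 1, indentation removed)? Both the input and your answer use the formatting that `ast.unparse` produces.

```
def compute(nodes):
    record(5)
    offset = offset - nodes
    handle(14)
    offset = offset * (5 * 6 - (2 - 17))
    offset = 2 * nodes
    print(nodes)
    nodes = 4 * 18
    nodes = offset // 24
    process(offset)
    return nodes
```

offset = offset * 45

Transformed code:
def compute(nodes):
    record(5)
    offset = offset - nodes
    handle(14)
    offset = offset * 45
    offset = 2 * nodes
    print(nodes)
    nodes = 72
    nodes = offset // 24
    process(offset)
    return nodes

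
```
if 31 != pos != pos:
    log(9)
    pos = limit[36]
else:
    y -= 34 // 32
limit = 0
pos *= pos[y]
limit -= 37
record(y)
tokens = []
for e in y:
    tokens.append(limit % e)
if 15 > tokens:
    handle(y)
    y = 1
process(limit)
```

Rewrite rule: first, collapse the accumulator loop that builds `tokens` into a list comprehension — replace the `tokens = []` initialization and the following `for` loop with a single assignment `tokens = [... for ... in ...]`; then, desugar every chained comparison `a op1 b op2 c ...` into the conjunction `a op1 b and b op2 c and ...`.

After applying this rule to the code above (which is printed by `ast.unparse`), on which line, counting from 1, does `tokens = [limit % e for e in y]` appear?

Transformed code:
if 31 != pos and pos != pos:
    log(9)
    pos = limit[36]
else:
    y -= 34 // 32
limit = 0
pos *= pos[y]
limit -= 37
record(y)
tokens = [limit % e for e in y]
if 15 > tokens:
    handle(y)
    y = 1
process(limit)

10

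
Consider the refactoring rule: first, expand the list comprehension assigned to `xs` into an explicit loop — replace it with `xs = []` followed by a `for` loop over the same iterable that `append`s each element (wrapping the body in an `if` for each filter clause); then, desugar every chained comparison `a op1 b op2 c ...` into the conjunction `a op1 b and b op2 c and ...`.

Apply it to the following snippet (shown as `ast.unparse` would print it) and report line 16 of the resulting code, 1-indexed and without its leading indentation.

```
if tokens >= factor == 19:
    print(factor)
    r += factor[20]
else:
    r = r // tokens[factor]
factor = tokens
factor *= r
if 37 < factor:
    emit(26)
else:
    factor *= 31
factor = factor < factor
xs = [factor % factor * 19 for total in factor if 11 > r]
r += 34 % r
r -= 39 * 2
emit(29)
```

Transformed code:
if tokens >= factor and factor == 19:
    print(factor)
    r += factor[20]
else:
    r = r // tokens[factor]
factor = tokens
factor *= r
if 37 < factor:
    emit(26)
else:
    factor *= 31
factor = factor < factor
xs = []
for total in factor:
    if 11 > r:
        xs.append(factor % factor * 19)
r += 34 % r
r -= 39 * 2
emit(29)

xs.append(factor % factor * 19)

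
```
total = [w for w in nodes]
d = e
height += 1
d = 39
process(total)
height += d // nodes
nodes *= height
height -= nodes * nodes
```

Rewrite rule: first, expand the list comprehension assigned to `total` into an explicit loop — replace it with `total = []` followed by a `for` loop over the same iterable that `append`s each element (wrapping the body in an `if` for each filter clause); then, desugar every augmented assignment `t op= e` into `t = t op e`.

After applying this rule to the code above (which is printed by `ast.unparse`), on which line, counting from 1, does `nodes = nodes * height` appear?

Transformed code:
total = []
for w in nodes:
    total.append(w)
d = e
height = height + 1
d = 39
process(total)
height = height + d // nodes
nodes = nodes * height
height = height - nodes * nodes

9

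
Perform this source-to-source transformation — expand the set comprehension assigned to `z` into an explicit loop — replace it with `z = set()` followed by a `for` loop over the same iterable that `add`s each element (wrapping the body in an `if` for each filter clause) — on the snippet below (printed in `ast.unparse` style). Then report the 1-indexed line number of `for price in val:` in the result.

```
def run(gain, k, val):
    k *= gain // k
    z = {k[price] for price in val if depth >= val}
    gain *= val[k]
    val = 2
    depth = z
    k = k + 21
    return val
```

4

Transformed code:
def run(gain, k, val):
    k *= gain // k
    z = set()
    for price in val:
        if depth >= val:
            z.add(k[price])
    gain *= val[k]
    val = 2
    depth = z
    k = k + 21
    return val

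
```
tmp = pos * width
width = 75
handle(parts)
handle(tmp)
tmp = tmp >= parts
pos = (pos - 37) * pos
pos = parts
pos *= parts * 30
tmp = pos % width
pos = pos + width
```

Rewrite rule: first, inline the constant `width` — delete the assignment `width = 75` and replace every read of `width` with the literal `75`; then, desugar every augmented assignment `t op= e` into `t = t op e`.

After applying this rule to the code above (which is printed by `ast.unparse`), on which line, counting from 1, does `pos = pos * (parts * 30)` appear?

Transformed code:
tmp = pos * 75
handle(parts)
handle(tmp)
tmp = tmp >= parts
pos = (pos - 37) * pos
pos = parts
pos = pos * (parts * 30)
tmp = pos % 75
pos = pos + 75

7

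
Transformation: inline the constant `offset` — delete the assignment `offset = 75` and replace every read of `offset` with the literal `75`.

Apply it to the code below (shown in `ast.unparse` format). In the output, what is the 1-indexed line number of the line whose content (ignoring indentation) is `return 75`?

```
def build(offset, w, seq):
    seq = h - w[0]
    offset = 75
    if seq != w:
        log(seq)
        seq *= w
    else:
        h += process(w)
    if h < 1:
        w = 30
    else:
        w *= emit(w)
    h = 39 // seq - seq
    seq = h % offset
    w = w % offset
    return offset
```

15

Transformed code:
def build(offset, w, seq):
    seq = h - w[0]
    if seq != w:
        log(seq)
        seq *= w
    else:
        h += process(w)
    if h < 1:
        w = 30
    else:
        w *= emit(w)
    h = 39 // seq - seq
    seq = h % 75
    w = w % 75
    return 75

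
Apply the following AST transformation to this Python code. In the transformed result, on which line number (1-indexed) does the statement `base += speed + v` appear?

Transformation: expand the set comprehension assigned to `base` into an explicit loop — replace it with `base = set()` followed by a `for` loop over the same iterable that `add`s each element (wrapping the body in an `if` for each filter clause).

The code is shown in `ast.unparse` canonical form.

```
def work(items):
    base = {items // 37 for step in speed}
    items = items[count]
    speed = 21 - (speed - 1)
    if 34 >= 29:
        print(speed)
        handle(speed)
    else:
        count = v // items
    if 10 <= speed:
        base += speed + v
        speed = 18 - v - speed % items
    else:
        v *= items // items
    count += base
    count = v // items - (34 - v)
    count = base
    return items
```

Transformed code:
def work(items):
    base = set()
    for step in speed:
        base.add(items // 37)
    items = items[count]
    speed = 21 - (speed - 1)
    if 34 >= 29:
        print(speed)
        handle(speed)
    else:
        count = v // items
    if 10 <= speed:
        base += speed + v
        speed = 18 - v - speed % items
    else:
        v *= items // items
    count += base
    count = v // items - (34 - v)
    count = base
    return items

13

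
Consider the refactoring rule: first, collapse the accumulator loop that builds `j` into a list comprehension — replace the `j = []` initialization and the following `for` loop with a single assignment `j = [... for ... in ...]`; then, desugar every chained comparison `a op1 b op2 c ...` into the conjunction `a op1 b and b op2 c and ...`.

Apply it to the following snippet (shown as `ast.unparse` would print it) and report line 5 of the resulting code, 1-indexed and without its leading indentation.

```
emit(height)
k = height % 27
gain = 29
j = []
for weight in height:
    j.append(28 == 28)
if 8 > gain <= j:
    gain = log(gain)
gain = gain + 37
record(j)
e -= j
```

Transformed code:
emit(height)
k = height % 27
gain = 29
j = [28 == 28 for weight in height]
if 8 > gain and gain <= j:
    gain = log(gain)
gain = gain + 37
record(j)
e -= j

if 8 > gain and gain <= j:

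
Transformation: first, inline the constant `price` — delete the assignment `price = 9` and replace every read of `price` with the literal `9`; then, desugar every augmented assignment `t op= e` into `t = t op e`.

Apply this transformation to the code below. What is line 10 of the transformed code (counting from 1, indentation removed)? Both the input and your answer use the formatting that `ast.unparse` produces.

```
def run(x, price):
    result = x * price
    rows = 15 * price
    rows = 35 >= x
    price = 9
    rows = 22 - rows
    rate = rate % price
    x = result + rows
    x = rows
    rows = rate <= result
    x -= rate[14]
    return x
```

x = x - rate[14]

Transformed code:
def run(x, price):
    result = x * 9
    rows = 15 * 9
    rows = 35 >= x
    rows = 22 - rows
    rate = rate % 9
    x = result + rows
    x = rows
    rows = rate <= result
    x = x - rate[14]
    return x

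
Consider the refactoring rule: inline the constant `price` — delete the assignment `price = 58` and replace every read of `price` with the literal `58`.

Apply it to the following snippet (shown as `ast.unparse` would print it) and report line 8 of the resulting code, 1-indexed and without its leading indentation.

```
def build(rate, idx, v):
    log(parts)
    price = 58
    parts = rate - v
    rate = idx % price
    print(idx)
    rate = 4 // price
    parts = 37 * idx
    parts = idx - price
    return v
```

Transformed code:
def build(rate, idx, v):
    log(parts)
    parts = rate - v
    rate = idx % 58
    print(idx)
    rate = 4 // 58
    parts = 37 * idx
    parts = idx - 58
    return v

parts = idx - 58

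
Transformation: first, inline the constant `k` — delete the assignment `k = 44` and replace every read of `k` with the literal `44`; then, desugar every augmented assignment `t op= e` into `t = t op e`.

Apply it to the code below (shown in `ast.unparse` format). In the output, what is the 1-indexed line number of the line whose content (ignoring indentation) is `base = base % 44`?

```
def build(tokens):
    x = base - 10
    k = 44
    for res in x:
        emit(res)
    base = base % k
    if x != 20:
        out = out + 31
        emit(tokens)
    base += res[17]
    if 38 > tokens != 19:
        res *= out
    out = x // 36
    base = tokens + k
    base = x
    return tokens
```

Transformed code:
def build(tokens):
    x = base - 10
    for res in x:
        emit(res)
    base = base % 44
    if x != 20:
        out = out + 31
        emit(tokens)
    base = base + res[17]
    if 38 > tokens != 19:
        res = res * out
    out = x // 36
    base = tokens + 44
    base = x
    return tokens

5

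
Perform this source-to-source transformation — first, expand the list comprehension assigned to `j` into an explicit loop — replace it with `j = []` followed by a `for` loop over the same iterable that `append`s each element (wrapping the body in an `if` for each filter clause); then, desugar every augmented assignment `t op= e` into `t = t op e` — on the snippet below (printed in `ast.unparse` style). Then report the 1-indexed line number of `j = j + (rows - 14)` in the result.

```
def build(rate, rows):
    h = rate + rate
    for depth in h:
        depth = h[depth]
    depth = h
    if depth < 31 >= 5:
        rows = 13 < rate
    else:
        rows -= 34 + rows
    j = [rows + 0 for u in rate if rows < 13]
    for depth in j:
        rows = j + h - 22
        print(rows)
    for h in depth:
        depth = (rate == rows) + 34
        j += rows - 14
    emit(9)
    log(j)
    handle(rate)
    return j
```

Transformed code:
def build(rate, rows):
    h = rate + rate
    for depth in h:
        depth = h[depth]
    depth = h
    if depth < 31 >= 5:
        rows = 13 < rate
    else:
        rows = rows - (34 + rows)
    j = []
    for u in rate:
        if rows < 13:
            j.append(rows + 0)
    for depth in j:
        rows = j + h - 22
        print(rows)
    for h in depth:
        depth = (rate == rows) + 34
        j = j + (rows - 14)
    emit(9)
    log(j)
    handle(rate)
    return j

19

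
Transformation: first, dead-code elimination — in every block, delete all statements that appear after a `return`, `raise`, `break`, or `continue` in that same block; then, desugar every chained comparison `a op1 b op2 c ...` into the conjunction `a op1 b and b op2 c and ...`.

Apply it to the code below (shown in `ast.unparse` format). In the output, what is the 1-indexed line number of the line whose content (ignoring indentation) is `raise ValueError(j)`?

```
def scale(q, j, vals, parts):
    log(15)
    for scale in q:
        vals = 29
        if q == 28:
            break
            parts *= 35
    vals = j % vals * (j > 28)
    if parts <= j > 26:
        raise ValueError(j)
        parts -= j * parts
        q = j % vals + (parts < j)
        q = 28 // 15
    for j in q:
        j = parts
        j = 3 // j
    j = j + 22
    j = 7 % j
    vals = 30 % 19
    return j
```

9

Transformed code:
def scale(q, j, vals, parts):
    log(15)
    for scale in q:
        vals = 29
        if q == 28:
            break
    vals = j % vals * (j > 28)
    if parts <= j and j > 26:
        raise ValueError(j)
    for j in q:
        j = parts
        j = 3 // j
    j = j + 22
    j = 7 % j
    vals = 30 % 19
    return j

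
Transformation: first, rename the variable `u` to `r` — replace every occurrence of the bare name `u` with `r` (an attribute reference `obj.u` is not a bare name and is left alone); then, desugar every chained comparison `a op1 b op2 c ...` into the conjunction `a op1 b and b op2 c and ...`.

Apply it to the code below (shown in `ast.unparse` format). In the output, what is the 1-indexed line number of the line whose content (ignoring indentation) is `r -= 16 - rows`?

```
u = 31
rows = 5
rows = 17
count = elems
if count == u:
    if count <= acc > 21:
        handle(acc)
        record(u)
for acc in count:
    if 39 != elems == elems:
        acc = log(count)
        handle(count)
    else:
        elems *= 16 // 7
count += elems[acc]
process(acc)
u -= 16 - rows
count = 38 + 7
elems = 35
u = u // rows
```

17

Transformed code:
r = 31
rows = 5
rows = 17
count = elems
if count == r:
    if count <= acc and acc > 21:
        handle(acc)
        record(r)
for acc in count:
    if 39 != elems and elems == elems:
        acc = log(count)
        handle(count)
    else:
        elems *= 16 // 7
count += elems[acc]
process(acc)
r -= 16 - rows
count = 38 + 7
elems = 35
r = r // rows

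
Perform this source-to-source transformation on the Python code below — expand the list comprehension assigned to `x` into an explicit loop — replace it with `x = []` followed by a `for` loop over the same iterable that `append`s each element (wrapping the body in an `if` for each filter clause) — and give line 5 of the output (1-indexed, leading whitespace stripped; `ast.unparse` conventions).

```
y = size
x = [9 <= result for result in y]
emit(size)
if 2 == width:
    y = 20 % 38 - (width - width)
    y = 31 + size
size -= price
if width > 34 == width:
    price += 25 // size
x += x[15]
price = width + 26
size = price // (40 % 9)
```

Transformed code:
y = size
x = []
for result in y:
    x.append(9 <= result)
emit(size)
if 2 == width:
    y = 20 % 38 - (width - width)
    y = 31 + size
size -= price
if width > 34 == width:
    price += 25 // size
x += x[15]
price = width + 26
size = price // (40 % 9)

emit(size)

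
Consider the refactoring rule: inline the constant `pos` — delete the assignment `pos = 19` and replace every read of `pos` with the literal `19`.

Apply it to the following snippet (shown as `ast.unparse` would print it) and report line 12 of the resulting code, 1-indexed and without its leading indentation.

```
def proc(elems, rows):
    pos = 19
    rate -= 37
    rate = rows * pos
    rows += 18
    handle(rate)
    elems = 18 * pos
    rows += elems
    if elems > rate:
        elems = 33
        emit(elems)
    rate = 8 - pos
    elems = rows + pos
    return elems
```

elems = rows + 19

Transformed code:
def proc(elems, rows):
    rate -= 37
    rate = rows * 19
    rows += 18
    handle(rate)
    elems = 18 * 19
    rows += elems
    if elems > rate:
        elems = 33
        emit(elems)
    rate = 8 - 19
    elems = rows + 19
    return elems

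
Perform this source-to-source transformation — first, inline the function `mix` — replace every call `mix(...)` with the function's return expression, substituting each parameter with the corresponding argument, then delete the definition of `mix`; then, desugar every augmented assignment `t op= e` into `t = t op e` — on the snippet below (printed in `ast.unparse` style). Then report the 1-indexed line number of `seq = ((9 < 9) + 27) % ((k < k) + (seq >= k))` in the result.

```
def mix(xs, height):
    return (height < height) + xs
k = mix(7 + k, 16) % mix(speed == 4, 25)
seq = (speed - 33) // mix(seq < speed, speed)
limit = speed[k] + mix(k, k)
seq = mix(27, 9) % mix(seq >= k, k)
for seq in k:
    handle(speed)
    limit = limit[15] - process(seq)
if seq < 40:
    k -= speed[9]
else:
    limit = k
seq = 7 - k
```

Transformed code:
k = ((16 < 16) + (7 + k)) % ((25 < 25) + (speed == 4))
seq = (speed - 33) // ((speed < speed) + (seq < speed))
limit = speed[k] + ((k < k) + k)
seq = ((9 < 9) + 27) % ((k < k) + (seq >= k))
for seq in k:
    handle(speed)
    limit = limit[15] - process(seq)
if seq < 40:
    k = k - speed[9]
else:
    limit = k
seq = 7 - k

4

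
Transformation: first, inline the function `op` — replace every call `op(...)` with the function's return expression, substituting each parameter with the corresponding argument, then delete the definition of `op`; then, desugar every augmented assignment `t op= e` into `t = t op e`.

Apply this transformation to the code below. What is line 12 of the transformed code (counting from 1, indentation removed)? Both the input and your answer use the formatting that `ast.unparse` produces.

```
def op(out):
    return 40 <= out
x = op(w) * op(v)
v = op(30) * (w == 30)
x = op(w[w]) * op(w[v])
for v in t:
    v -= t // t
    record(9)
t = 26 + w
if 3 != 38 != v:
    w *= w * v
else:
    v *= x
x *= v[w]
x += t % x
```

Transformed code:
x = (40 <= w) * (40 <= v)
v = (40 <= 30) * (w == 30)
x = (40 <= w[w]) * (40 <= w[v])
for v in t:
    v = v - t // t
    record(9)
t = 26 + w
if 3 != 38 != v:
    w = w * (w * v)
else:
    v = v * x
x = x * v[w]
x = x + t % x

x = x * v[w]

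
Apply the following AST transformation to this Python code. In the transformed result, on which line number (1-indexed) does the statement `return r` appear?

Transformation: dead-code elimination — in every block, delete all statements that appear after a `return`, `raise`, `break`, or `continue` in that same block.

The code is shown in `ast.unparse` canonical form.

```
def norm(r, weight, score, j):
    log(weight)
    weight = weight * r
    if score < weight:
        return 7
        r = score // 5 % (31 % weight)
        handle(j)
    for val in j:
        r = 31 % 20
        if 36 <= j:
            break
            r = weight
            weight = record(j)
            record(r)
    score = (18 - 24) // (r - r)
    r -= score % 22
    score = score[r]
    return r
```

Transformed code:
def norm(r, weight, score, j):
    log(weight)
    weight = weight * r
    if score < weight:
        return 7
    for val in j:
        r = 31 % 20
        if 36 <= j:
            break
    score = (18 - 24) // (r - r)
    r -= score % 22
    score = score[r]
    return r

13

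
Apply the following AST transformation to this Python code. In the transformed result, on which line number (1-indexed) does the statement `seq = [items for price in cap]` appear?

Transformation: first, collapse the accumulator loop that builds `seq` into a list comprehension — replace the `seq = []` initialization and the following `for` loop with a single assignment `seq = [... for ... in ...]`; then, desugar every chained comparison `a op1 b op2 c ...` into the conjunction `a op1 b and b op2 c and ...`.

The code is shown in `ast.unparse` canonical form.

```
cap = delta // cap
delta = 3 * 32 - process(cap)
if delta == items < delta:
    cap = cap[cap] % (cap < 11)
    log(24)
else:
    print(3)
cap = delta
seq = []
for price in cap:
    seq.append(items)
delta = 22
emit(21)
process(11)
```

9

Transformed code:
cap = delta // cap
delta = 3 * 32 - process(cap)
if delta == items and items < delta:
    cap = cap[cap] % (cap < 11)
    log(24)
else:
    print(3)
cap = delta
seq = [items for price in cap]
delta = 22
emit(21)
process(11)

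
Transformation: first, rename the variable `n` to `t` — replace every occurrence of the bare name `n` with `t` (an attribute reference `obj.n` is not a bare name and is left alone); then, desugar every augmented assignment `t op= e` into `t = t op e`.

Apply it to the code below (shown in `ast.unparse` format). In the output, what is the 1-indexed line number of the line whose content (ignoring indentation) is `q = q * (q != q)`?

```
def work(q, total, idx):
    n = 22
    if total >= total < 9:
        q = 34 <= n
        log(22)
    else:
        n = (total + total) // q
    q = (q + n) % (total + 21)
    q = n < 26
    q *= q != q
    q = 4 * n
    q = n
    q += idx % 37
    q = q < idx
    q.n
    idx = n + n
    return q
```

10

Transformed code:
def work(q, total, idx):
    t = 22
    if total >= total < 9:
        q = 34 <= t
        log(22)
    else:
        t = (total + total) // q
    q = (q + t) % (total + 21)
    q = t < 26
    q = q * (q != q)
    q = 4 * t
    q = t
    q = q + idx % 37
    q = q < idx
    q.n
    idx = t + t
    return q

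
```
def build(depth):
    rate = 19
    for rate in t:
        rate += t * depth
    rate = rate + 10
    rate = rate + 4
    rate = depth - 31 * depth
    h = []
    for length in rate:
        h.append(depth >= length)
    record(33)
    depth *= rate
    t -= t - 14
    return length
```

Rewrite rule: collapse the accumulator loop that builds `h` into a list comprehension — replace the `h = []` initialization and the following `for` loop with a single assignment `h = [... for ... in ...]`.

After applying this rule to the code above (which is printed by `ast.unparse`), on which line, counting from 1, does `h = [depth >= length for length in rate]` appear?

Transformed code:
def build(depth):
    rate = 19
    for rate in t:
        rate += t * depth
    rate = rate + 10
    rate = rate + 4
    rate = depth - 31 * depth
    h = [depth >= length for length in rate]
    record(33)
    depth *= rate
    t -= t - 14
    return length

8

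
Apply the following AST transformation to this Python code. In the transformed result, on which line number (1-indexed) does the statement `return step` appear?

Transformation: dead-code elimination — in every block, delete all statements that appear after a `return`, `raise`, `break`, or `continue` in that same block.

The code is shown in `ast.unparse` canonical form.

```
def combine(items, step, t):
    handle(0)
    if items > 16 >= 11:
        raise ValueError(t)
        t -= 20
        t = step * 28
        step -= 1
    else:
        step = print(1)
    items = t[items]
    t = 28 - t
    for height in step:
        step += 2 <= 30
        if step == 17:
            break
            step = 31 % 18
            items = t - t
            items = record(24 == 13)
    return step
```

13

Transformed code:
def combine(items, step, t):
    handle(0)
    if items > 16 >= 11:
        raise ValueError(t)
    else:
        step = print(1)
    items = t[items]
    t = 28 - t
    for height in step:
        step += 2 <= 30
        if step == 17:
            break
    return step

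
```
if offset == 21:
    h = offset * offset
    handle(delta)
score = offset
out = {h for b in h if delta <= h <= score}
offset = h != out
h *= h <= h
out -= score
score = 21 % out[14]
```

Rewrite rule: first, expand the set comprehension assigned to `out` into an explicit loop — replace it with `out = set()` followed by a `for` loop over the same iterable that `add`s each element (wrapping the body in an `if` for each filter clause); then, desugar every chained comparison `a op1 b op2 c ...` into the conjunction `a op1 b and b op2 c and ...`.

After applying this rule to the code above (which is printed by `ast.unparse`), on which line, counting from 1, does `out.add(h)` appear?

8

Transformed code:
if offset == 21:
    h = offset * offset
    handle(delta)
score = offset
out = set()
for b in h:
    if delta <= h and h <= score:
        out.add(h)
offset = h != out
h *= h <= h
out -= score
score = 21 % out[14]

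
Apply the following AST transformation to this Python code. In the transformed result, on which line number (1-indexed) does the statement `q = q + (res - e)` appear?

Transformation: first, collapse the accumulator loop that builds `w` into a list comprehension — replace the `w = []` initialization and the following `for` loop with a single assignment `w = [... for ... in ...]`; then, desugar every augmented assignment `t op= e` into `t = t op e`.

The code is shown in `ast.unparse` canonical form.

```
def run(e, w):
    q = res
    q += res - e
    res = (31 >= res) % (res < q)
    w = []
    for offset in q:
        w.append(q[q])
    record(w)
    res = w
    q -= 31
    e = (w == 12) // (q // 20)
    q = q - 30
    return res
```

3

Transformed code:
def run(e, w):
    q = res
    q = q + (res - e)
    res = (31 >= res) % (res < q)
    w = [q[q] for offset in q]
    record(w)
    res = w
    q = q - 31
    e = (w == 12) // (q // 20)
    q = q - 30
    return res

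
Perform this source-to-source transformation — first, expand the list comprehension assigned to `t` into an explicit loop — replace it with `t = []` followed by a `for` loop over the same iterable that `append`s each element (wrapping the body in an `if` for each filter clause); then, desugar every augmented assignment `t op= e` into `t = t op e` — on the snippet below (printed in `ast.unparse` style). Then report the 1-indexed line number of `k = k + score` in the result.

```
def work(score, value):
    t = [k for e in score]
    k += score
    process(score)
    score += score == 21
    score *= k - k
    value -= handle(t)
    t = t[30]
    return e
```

Transformed code:
def work(score, value):
    t = []
    for e in score:
        t.append(k)
    k = k + score
    process(score)
    score = score + (score == 21)
    score = score * (k - k)
    value = value - handle(t)
    t = t[30]
    return e

5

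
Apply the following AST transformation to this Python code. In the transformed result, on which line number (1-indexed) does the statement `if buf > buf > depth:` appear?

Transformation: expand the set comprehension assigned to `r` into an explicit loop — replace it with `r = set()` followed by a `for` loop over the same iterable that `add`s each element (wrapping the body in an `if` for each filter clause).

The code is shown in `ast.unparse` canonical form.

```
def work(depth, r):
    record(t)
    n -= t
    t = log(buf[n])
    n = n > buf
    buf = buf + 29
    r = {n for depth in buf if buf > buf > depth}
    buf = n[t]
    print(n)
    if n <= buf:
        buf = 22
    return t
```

9

Transformed code:
def work(depth, r):
    record(t)
    n -= t
    t = log(buf[n])
    n = n > buf
    buf = buf + 29
    r = set()
    for depth in buf:
        if buf > buf > depth:
            r.add(n)
    buf = n[t]
    print(n)
    if n <= buf:
        buf = 22
    return t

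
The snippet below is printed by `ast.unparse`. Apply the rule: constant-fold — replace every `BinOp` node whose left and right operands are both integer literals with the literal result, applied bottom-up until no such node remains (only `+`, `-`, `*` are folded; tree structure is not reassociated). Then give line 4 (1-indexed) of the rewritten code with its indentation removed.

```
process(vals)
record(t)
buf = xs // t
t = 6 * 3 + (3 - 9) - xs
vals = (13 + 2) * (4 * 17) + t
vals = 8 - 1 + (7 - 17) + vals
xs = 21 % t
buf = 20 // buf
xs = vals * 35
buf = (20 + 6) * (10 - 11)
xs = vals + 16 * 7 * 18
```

Transformed code:
process(vals)
record(t)
buf = xs // t
t = 12 - xs
vals = 1020 + t
vals = -3 + vals
xs = 21 % t
buf = 20 // buf
xs = vals * 35
buf = -26
xs = vals + 2016

t = 12 - xs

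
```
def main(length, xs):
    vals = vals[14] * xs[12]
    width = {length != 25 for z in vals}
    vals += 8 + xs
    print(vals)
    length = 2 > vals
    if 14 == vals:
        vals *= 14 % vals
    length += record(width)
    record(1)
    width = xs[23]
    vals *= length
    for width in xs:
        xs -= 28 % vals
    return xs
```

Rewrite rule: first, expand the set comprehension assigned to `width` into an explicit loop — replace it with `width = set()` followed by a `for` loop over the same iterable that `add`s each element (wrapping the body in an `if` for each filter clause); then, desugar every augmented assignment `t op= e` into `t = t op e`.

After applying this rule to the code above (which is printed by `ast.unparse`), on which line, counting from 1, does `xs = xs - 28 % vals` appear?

16

Transformed code:
def main(length, xs):
    vals = vals[14] * xs[12]
    width = set()
    for z in vals:
        width.add(length != 25)
    vals = vals + (8 + xs)
    print(vals)
    length = 2 > vals
    if 14 == vals:
        vals = vals * (14 % vals)
    length = length + record(width)
    record(1)
    width = xs[23]
    vals = vals * length
    for width in xs:
        xs = xs - 28 % vals
    return xs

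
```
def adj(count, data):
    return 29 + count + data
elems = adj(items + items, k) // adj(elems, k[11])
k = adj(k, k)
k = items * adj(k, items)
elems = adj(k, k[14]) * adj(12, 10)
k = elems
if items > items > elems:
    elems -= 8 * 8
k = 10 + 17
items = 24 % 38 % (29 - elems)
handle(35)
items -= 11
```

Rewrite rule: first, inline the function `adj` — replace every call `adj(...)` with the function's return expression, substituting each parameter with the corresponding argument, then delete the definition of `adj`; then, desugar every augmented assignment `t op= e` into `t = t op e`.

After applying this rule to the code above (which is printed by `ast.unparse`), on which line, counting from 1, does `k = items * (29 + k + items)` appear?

Transformed code:
elems = (29 + (items + items) + k) // (29 + elems + k[11])
k = 29 + k + k
k = items * (29 + k + items)
elems = (29 + k + k[14]) * (29 + 12 + 10)
k = elems
if items > items > elems:
    elems = elems - 8 * 8
k = 10 + 17
items = 24 % 38 % (29 - elems)
handle(35)
items = items - 11

3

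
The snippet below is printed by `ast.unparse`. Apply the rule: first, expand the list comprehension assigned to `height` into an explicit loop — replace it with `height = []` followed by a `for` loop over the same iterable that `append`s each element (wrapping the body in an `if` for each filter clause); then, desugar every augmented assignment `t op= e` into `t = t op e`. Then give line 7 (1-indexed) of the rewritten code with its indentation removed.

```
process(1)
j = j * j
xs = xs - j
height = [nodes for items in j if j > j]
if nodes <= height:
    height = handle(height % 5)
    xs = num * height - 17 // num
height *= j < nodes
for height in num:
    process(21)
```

height.append(nodes)

Transformed code:
process(1)
j = j * j
xs = xs - j
height = []
for items in j:
    if j > j:
        height.append(nodes)
if nodes <= height:
    height = handle(height % 5)
    xs = num * height - 17 // num
height = height * (j < nodes)
for height in num:
    process(21)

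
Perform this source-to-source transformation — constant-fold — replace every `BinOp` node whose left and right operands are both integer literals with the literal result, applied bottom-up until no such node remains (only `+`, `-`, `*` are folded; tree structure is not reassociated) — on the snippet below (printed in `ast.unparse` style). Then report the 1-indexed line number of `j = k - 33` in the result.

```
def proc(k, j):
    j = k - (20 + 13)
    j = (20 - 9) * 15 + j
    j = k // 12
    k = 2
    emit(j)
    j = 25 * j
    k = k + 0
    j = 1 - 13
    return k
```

2

Transformed code:
def proc(k, j):
    j = k - 33
    j = 165 + j
    j = k // 12
    k = 2
    emit(j)
    j = 25 * j
    k = k + 0
    j = -12
    return k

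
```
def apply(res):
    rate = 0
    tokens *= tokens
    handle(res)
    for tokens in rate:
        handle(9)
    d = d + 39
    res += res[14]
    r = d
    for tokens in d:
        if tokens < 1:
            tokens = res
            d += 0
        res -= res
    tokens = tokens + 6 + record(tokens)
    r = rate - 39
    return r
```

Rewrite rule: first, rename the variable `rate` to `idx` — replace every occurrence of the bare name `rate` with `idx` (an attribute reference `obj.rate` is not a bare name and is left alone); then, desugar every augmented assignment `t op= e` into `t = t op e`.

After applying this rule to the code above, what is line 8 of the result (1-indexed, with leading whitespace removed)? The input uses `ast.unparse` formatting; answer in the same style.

Transformed code:
def apply(res):
    idx = 0
    tokens = tokens * tokens
    handle(res)
    for tokens in idx:
        handle(9)
    d = d + 39
    res = res + res[14]
    r = d
    for tokens in d:
        if tokens < 1:
            tokens = res
            d = d + 0
        res = res - res
    tokens = tokens + 6 + record(tokens)
    r = idx - 39
    return r

res = res + res[14]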